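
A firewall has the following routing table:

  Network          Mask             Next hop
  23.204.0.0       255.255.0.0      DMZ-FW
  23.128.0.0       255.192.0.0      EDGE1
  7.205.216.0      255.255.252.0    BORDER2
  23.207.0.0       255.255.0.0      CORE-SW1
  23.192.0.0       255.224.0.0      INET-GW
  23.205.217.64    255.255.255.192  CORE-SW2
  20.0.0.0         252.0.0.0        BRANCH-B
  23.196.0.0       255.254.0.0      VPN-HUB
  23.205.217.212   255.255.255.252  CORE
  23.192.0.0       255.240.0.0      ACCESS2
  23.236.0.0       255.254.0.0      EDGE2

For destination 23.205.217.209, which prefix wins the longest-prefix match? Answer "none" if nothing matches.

23.192.0.0/12

Entries matching 23.205.217.209:
  20.0.0.0/6 (20.0.0.0 - 23.255.255.255)
  23.192.0.0/11 (23.192.0.0 - 23.223.255.255)
  23.192.0.0/12 (23.192.0.0 - 23.207.255.255)
Most specific is 23.192.0.0/12.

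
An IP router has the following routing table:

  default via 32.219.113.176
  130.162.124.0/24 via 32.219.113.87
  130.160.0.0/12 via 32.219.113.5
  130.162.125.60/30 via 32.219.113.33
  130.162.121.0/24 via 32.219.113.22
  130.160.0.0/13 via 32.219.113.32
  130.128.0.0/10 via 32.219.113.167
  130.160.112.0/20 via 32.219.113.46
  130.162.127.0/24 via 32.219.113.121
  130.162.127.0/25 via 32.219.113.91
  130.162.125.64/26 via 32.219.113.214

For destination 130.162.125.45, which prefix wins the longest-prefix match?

130.160.0.0/13

Entries matching 130.162.125.45:
  0.0.0.0/0 (default, matches everything)
  130.128.0.0/10 (130.128.0.0 - 130.191.255.255)
  130.160.0.0/12 (130.160.0.0 - 130.175.255.255)
  130.160.0.0/13 (130.160.0.0 - 130.167.255.255)
Most specific is 130.160.0.0/13.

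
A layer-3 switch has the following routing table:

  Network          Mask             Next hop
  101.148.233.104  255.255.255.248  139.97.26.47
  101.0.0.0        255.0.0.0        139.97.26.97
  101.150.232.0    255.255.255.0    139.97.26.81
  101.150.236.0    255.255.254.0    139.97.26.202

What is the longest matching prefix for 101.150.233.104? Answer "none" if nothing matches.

Entries matching 101.150.233.104:
  101.0.0.0/8 (101.0.0.0 - 101.255.255.255)
Most specific is 101.0.0.0/8.

101.0.0.0/8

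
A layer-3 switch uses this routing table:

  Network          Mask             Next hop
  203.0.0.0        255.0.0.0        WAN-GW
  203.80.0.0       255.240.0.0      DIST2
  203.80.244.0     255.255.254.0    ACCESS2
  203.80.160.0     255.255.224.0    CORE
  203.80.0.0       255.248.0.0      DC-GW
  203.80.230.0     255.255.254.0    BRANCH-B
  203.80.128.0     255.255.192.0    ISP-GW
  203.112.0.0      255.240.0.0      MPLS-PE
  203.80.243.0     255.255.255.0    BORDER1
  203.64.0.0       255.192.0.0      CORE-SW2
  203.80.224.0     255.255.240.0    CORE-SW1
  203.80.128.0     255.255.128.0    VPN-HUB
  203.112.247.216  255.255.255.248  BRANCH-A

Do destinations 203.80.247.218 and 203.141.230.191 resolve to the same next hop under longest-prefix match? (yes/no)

no

203.80.247.218: longest match 203.80.128.0/17 -> VPN-HUB
203.141.230.191: longest match 203.0.0.0/8 -> WAN-GW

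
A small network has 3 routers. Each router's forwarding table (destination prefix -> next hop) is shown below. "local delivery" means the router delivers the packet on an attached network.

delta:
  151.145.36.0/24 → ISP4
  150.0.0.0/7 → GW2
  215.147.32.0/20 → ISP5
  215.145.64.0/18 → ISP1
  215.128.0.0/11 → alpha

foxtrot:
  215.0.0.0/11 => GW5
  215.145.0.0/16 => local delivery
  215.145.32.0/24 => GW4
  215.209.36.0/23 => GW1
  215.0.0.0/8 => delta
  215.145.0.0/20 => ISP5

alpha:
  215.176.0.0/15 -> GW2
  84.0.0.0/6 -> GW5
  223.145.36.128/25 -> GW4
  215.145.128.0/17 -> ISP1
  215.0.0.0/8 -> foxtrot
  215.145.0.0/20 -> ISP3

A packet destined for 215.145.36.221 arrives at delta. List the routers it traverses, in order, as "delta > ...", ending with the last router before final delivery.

At delta: longest match for 215.145.36.221 is 215.128.0.0/11 -> alpha
At alpha: longest match for 215.145.36.221 is 215.0.0.0/8 -> foxtrot
At foxtrot: longest match for 215.145.36.221 is 215.145.0.0/16 -> local delivery

delta > alpha > foxtrot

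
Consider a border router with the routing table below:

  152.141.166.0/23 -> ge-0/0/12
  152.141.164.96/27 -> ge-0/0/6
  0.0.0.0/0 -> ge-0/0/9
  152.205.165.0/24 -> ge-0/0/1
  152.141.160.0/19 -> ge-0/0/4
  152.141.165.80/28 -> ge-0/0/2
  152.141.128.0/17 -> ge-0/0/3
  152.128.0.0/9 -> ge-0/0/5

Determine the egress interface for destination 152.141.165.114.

ge-0/0/4

Routes whose prefix contains 152.141.165.114:
  0.0.0.0/0 (default, matches everything) -> ge-0/0/9
  152.128.0.0/9 (152.128.0.0 - 152.255.255.255) -> ge-0/0/5
  152.141.128.0/17 (152.141.128.0 - 152.141.255.255) -> ge-0/0/3
  152.141.160.0/19 (152.141.160.0 - 152.141.191.255) -> ge-0/0/4
More-specific entries that do NOT match:
  152.141.165.80/28 (152.141.165.80 - 152.141.165.95) does not contain 152.141.165.114
  152.141.164.96/27 (152.141.164.96 - 152.141.164.127) does not contain 152.141.165.114
  152.205.165.0/24 (152.205.165.0 - 152.205.165.255) does not contain 152.141.165.114
  152.141.166.0/23 (152.141.166.0 - 152.141.167.255) does not contain 152.141.165.114
Longest matching prefix is /19 -> interface ge-0/0/4.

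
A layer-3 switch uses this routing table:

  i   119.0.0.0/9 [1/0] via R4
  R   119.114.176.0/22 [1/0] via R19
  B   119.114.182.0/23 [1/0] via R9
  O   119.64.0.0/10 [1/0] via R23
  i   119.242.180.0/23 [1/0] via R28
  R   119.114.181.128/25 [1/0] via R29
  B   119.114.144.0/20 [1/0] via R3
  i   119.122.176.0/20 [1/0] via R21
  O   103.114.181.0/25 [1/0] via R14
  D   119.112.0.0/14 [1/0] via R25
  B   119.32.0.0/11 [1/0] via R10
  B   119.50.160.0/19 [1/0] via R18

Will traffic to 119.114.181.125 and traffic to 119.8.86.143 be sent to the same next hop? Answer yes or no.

119.114.181.125: longest match 119.112.0.0/14 -> R25
119.8.86.143: longest match 119.0.0.0/9 -> R4

no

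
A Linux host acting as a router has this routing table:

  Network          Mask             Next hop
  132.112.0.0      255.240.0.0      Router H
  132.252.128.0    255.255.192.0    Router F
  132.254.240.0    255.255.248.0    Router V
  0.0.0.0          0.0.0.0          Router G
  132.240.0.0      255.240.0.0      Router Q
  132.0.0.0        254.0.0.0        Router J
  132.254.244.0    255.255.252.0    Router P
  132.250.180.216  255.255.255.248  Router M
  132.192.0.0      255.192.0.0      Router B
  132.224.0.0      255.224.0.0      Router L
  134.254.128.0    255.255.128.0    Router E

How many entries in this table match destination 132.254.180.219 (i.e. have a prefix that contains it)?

Prefixes containing 132.254.180.219:
  0.0.0.0/0 (default, matches everything)
  132.0.0.0/7 (132.0.0.0 - 133.255.255.255)
  132.192.0.0/10 (132.192.0.0 - 132.255.255.255)
  132.224.0.0/11 (132.224.0.0 - 132.255.255.255)
  132.240.0.0/12 (132.240.0.0 - 132.255.255.255)
Total matching entries: 5.

5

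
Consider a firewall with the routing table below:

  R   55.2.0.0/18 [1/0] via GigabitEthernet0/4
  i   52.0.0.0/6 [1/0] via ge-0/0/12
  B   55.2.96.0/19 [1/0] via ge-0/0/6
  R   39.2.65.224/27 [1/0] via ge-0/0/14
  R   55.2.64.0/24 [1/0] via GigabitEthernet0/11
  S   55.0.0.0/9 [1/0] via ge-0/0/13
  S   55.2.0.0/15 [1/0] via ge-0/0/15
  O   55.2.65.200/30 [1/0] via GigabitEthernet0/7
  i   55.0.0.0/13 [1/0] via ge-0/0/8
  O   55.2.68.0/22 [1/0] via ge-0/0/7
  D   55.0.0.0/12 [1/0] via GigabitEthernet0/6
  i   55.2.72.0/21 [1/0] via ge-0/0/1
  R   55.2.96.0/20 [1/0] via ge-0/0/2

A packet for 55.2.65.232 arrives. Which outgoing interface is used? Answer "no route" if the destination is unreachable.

ge-0/0/15

Routes whose prefix contains 55.2.65.232:
  52.0.0.0/6 (52.0.0.0 - 55.255.255.255) -> ge-0/0/12
  55.0.0.0/9 (55.0.0.0 - 55.127.255.255) -> ge-0/0/13
  55.0.0.0/12 (55.0.0.0 - 55.15.255.255) -> GigabitEthernet0/6
  55.0.0.0/13 (55.0.0.0 - 55.7.255.255) -> ge-0/0/8
  55.2.0.0/15 (55.2.0.0 - 55.3.255.255) -> ge-0/0/15
More-specific entries that do NOT match:
  55.2.65.200/30 (55.2.65.200 - 55.2.65.203) does not contain 55.2.65.232
  39.2.65.224/27 (39.2.65.224 - 39.2.65.255) does not contain 55.2.65.232
  55.2.64.0/24 (55.2.64.0 - 55.2.64.255) does not contain 55.2.65.232
  55.2.68.0/22 (55.2.68.0 - 55.2.71.255) does not contain 55.2.65.232
  55.2.72.0/21 (55.2.72.0 - 55.2.79.255) does not contain 55.2.65.232
  55.2.96.0/20 (55.2.96.0 - 55.2.111.255) does not contain 55.2.65.232
  55.2.96.0/19 (55.2.96.0 - 55.2.127.255) does not contain 55.2.65.232
  55.2.0.0/18 (55.2.0.0 - 55.2.63.255) does not contain 55.2.65.232
Longest matching prefix is /15 -> interface ge-0/0/15.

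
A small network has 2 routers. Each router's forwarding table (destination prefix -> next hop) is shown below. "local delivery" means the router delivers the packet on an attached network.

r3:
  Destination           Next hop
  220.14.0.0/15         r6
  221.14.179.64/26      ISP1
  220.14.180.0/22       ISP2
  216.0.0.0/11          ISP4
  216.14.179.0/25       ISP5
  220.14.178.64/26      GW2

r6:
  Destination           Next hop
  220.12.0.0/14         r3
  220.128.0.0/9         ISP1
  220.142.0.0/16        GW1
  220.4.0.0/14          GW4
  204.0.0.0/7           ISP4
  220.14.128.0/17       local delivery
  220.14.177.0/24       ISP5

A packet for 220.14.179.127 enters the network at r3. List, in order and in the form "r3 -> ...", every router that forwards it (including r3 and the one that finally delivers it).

r3 -> r6

At r3: longest match for 220.14.179.127 is 220.14.0.0/15 -> r6
At r6: longest match for 220.14.179.127 is 220.14.128.0/17 -> local delivery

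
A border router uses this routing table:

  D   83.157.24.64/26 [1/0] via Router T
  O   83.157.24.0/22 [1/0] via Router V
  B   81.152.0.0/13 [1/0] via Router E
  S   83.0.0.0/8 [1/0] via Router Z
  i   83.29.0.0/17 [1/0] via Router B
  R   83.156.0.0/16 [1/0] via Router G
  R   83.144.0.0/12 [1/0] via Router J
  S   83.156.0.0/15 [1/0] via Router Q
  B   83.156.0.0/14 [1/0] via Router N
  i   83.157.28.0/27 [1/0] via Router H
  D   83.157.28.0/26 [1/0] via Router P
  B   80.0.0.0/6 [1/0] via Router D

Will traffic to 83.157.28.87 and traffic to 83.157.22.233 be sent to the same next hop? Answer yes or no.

83.157.28.87: longest match 83.156.0.0/15 -> Router Q
83.157.22.233: longest match 83.156.0.0/15 -> Router Q

yes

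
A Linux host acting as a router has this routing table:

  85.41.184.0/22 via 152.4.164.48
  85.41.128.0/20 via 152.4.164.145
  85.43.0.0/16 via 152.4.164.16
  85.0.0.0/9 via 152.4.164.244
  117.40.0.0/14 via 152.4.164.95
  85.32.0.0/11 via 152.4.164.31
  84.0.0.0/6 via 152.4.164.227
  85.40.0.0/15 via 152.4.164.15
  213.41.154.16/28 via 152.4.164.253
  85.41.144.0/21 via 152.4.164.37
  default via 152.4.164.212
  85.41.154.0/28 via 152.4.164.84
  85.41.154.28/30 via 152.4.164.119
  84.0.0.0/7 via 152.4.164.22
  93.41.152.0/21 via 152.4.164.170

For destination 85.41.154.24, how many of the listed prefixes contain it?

Prefixes containing 85.41.154.24:
  0.0.0.0/0 (default, matches everything)
  84.0.0.0/6 (84.0.0.0 - 87.255.255.255)
  84.0.0.0/7 (84.0.0.0 - 85.255.255.255)
  85.0.0.0/9 (85.0.0.0 - 85.127.255.255)
  85.32.0.0/11 (85.32.0.0 - 85.63.255.255)
  85.40.0.0/15 (85.40.0.0 - 85.41.255.255)
Total matching entries: 6.

6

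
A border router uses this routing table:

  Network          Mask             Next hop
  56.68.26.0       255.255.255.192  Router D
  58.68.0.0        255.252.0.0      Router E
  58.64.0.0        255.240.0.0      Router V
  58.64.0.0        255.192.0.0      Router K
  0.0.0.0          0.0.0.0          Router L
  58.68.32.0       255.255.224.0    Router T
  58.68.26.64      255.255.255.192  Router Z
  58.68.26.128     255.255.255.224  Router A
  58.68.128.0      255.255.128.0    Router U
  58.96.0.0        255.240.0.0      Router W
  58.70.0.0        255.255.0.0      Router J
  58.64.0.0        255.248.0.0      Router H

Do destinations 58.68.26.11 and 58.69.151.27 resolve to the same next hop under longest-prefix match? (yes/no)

58.68.26.11: longest match 58.68.0.0/14 -> Router E
58.69.151.27: longest match 58.68.0.0/14 -> Router E

yes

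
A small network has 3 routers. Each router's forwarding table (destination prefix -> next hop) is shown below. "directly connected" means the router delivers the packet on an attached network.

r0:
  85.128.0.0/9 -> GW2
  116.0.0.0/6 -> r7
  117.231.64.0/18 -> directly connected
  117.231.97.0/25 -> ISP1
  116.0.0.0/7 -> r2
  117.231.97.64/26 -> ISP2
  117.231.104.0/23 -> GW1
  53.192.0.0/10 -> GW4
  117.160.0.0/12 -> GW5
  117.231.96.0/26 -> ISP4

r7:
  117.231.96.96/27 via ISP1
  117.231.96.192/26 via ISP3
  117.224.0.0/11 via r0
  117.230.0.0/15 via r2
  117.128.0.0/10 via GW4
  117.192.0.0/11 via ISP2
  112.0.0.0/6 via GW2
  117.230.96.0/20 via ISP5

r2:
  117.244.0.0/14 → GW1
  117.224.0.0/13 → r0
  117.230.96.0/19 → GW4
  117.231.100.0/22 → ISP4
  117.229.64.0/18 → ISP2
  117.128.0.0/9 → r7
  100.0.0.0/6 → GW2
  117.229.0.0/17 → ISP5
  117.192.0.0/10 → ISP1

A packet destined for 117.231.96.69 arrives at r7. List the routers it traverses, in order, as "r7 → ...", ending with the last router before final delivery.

r7 → r2 → r0

At r7: longest match for 117.231.96.69 is 117.230.0.0/15 -> r2
At r2: longest match for 117.231.96.69 is 117.224.0.0/13 -> r0
At r0: longest match for 117.231.96.69 is 117.231.64.0/18 -> directly connected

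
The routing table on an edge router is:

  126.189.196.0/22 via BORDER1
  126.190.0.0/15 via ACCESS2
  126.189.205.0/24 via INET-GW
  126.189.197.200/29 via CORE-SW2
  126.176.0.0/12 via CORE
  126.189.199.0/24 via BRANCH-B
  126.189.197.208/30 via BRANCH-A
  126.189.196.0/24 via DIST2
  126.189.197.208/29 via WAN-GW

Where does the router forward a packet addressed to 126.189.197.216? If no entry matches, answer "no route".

BORDER1

Routes whose prefix contains 126.189.197.216:
  126.176.0.0/12 (126.176.0.0 - 126.191.255.255) -> CORE
  126.189.196.0/22 (126.189.196.0 - 126.189.199.255) -> BORDER1
More-specific entries that do NOT match:
  126.189.197.208/30 (126.189.197.208 - 126.189.197.211) does not contain 126.189.197.216
  126.189.197.200/29 (126.189.197.200 - 126.189.197.207) does not contain 126.189.197.216
  126.189.197.208/29 (126.189.197.208 - 126.189.197.215) does not contain 126.189.197.216
  126.189.205.0/24 (126.189.205.0 - 126.189.205.255) does not contain 126.189.197.216
  126.189.199.0/24 (126.189.199.0 - 126.189.199.255) does not contain 126.189.197.216
  126.189.196.0/24 (126.189.196.0 - 126.189.196.255) does not contain 126.189.197.216
Longest matching prefix is /22 -> next hop BORDER1.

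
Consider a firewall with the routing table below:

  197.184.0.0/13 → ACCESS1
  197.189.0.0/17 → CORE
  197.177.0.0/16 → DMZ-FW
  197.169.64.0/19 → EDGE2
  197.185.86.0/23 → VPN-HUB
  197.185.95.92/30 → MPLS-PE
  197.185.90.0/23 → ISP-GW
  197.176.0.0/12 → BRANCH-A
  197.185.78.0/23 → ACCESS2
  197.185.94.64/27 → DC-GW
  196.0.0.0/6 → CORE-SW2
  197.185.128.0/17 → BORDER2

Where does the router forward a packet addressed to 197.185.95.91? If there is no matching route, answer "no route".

Routes whose prefix contains 197.185.95.91:
  196.0.0.0/6 (196.0.0.0 - 199.255.255.255) -> CORE-SW2
  197.176.0.0/12 (197.176.0.0 - 197.191.255.255) -> BRANCH-A
  197.184.0.0/13 (197.184.0.0 - 197.191.255.255) -> ACCESS1
More-specific entries that do NOT match:
  197.185.95.92/30 (197.185.95.92 - 197.185.95.95) does not contain 197.185.95.91
  197.185.94.64/27 (197.185.94.64 - 197.185.94.95) does not contain 197.185.95.91
  197.185.86.0/23 (197.185.86.0 - 197.185.87.255) does not contain 197.185.95.91
  197.185.90.0/23 (197.185.90.0 - 197.185.91.255) does not contain 197.185.95.91
  197.185.78.0/23 (197.185.78.0 - 197.185.79.255) does not contain 197.185.95.91
  197.169.64.0/19 (197.169.64.0 - 197.169.95.255) does not contain 197.185.95.91
  197.189.0.0/17 (197.189.0.0 - 197.189.127.255) does not contain 197.185.95.91
  197.185.128.0/17 (197.185.128.0 - 197.185.255.255) does not contain 197.185.95.91
  197.177.0.0/16 (197.177.0.0 - 197.177.255.255) does not contain 197.185.95.91
Longest matching prefix is /13 -> next hop ACCESS1.

ACCESS1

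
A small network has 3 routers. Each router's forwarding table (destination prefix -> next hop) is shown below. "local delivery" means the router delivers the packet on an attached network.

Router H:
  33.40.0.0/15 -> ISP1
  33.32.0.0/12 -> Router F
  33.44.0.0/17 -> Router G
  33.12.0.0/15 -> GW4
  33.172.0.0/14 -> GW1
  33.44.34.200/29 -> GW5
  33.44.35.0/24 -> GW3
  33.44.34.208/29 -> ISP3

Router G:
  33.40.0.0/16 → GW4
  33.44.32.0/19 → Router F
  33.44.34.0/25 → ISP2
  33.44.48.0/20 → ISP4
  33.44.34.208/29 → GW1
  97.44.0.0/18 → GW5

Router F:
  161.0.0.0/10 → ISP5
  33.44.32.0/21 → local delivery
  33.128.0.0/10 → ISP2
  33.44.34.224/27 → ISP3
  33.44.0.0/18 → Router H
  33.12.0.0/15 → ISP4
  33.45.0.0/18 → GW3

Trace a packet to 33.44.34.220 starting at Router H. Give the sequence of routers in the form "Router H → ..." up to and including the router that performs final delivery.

Router H → Router G → Router F

At Router H: longest match for 33.44.34.220 is 33.44.0.0/17 -> Router G
At Router G: longest match for 33.44.34.220 is 33.44.32.0/19 -> Router F
At Router F: longest match for 33.44.34.220 is 33.44.32.0/21 -> local delivery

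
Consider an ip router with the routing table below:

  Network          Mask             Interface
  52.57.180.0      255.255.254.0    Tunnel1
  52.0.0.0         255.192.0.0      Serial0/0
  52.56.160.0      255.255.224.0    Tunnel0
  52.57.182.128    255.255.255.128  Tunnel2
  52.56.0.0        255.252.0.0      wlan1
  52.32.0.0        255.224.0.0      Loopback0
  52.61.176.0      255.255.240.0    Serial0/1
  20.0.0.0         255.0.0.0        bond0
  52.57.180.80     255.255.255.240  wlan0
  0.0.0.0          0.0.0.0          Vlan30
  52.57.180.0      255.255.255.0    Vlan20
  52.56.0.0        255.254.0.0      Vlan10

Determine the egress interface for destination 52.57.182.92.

Vlan10

Routes whose prefix contains 52.57.182.92:
  0.0.0.0/0 (default, matches everything) -> Vlan30
  52.0.0.0/10 (52.0.0.0 - 52.63.255.255) -> Serial0/0
  52.32.0.0/11 (52.32.0.0 - 52.63.255.255) -> Loopback0
  52.56.0.0/14 (52.56.0.0 - 52.59.255.255) -> wlan1
  52.56.0.0/15 (52.56.0.0 - 52.57.255.255) -> Vlan10
More-specific entries that do NOT match:
  52.57.180.80/28 (52.57.180.80 - 52.57.180.95) does not contain 52.57.182.92
  52.57.182.128/25 (52.57.182.128 - 52.57.182.255) does not contain 52.57.182.92
  52.57.180.0/24 (52.57.180.0 - 52.57.180.255) does not contain 52.57.182.92
  52.57.180.0/23 (52.57.180.0 - 52.57.181.255) does not contain 52.57.182.92
  52.61.176.0/20 (52.61.176.0 - 52.61.191.255) does not contain 52.57.182.92
  52.56.160.0/19 (52.56.160.0 - 52.56.191.255) does not contain 52.57.182.92
Longest matching prefix is /15 -> interface Vlan10.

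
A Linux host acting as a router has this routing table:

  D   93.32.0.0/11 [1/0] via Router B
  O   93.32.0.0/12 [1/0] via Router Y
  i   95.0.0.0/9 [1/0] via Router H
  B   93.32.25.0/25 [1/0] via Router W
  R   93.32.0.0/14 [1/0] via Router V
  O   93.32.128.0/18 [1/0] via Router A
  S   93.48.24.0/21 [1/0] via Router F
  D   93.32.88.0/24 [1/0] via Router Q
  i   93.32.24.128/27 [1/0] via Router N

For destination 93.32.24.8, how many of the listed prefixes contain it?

3

Prefixes containing 93.32.24.8:
  93.32.0.0/11 (93.32.0.0 - 93.63.255.255)
  93.32.0.0/12 (93.32.0.0 - 93.47.255.255)
  93.32.0.0/14 (93.32.0.0 - 93.35.255.255)
Total matching entries: 3.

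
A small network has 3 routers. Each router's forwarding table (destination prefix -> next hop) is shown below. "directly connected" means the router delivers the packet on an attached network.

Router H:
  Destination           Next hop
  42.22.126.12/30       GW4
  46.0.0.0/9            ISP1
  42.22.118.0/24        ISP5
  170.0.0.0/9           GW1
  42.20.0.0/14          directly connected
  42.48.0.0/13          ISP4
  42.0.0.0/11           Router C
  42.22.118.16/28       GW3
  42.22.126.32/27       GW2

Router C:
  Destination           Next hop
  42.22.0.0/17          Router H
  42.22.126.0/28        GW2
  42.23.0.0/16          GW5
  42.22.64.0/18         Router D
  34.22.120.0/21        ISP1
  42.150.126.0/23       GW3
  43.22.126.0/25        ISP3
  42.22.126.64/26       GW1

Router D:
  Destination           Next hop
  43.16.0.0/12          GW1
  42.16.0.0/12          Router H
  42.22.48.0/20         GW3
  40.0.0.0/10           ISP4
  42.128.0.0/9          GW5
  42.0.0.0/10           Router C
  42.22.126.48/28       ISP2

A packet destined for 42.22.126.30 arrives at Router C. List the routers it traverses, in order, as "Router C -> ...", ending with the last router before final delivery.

At Router C: longest match for 42.22.126.30 is 42.22.64.0/18 -> Router D
At Router D: longest match for 42.22.126.30 is 42.16.0.0/12 -> Router H
At Router H: longest match for 42.22.126.30 is 42.20.0.0/14 -> directly connected

Router C -> Router D -> Router H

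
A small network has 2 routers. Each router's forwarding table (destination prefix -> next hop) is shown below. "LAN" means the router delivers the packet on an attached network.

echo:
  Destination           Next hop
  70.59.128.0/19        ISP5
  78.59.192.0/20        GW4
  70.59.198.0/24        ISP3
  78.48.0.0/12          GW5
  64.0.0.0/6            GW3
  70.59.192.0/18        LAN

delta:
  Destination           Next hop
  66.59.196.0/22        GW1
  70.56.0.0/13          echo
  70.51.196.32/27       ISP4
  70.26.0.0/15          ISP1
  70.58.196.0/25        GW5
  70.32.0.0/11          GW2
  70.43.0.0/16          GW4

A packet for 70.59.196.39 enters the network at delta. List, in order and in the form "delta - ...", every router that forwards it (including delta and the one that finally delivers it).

delta - echo

At delta: longest match for 70.59.196.39 is 70.56.0.0/13 -> echo
At echo: longest match for 70.59.196.39 is 70.59.192.0/18 -> LAN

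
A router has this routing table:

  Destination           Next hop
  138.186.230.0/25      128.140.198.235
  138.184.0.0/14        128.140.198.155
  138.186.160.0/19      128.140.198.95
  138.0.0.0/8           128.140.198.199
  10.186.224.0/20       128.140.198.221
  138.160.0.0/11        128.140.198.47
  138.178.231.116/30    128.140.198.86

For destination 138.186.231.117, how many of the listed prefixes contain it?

Prefixes containing 138.186.231.117:
  138.0.0.0/8 (138.0.0.0 - 138.255.255.255)
  138.160.0.0/11 (138.160.0.0 - 138.191.255.255)
  138.184.0.0/14 (138.184.0.0 - 138.187.255.255)
Total matching entries: 3.

3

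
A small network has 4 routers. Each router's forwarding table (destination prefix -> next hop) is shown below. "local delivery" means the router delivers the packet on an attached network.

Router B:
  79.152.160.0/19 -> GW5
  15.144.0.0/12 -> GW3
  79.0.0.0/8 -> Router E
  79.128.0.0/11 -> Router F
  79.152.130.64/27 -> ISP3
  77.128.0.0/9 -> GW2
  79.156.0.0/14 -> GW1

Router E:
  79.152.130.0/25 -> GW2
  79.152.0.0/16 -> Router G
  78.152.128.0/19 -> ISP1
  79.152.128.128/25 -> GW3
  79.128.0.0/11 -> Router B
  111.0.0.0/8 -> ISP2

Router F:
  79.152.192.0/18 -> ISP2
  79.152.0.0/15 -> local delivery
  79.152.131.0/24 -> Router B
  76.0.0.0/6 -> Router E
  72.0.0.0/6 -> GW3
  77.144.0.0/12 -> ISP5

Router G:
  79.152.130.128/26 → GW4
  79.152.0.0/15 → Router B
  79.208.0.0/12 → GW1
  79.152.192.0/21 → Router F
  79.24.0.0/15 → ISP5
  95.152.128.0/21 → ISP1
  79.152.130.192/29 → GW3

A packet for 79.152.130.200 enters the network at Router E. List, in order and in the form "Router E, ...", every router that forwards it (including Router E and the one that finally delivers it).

Router E, Router G, Router B, Router F

At Router E: longest match for 79.152.130.200 is 79.152.0.0/16 -> Router G
At Router G: longest match for 79.152.130.200 is 79.152.0.0/15 -> Router B
At Router B: longest match for 79.152.130.200 is 79.128.0.0/11 -> Router F
At Router F: longest match for 79.152.130.200 is 79.152.0.0/15 -> local delivery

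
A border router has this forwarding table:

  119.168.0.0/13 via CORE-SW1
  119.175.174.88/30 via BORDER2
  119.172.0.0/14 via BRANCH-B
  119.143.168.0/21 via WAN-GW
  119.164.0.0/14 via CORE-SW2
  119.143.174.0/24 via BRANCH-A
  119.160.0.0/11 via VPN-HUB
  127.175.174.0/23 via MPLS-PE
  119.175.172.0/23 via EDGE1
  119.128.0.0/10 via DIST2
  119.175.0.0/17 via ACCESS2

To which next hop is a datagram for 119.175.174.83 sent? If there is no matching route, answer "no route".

Routes whose prefix contains 119.175.174.83:
  119.128.0.0/10 (119.128.0.0 - 119.191.255.255) -> DIST2
  119.160.0.0/11 (119.160.0.0 - 119.191.255.255) -> VPN-HUB
  119.168.0.0/13 (119.168.0.0 - 119.175.255.255) -> CORE-SW1
  119.172.0.0/14 (119.172.0.0 - 119.175.255.255) -> BRANCH-B
More-specific entries that do NOT match:
  119.175.174.88/30 (119.175.174.88 - 119.175.174.91) does not contain 119.175.174.83
  119.143.174.0/24 (119.143.174.0 - 119.143.174.255) does not contain 119.175.174.83
  127.175.174.0/23 (127.175.174.0 - 127.175.175.255) does not contain 119.175.174.83
  119.175.172.0/23 (119.175.172.0 - 119.175.173.255) does not contain 119.175.174.83
  119.143.168.0/21 (119.143.168.0 - 119.143.175.255) does not contain 119.175.174.83
  119.175.0.0/17 (119.175.0.0 - 119.175.127.255) does not contain 119.175.174.83
Longest matching prefix is /14 -> next hop BRANCH-B.

BRANCH-B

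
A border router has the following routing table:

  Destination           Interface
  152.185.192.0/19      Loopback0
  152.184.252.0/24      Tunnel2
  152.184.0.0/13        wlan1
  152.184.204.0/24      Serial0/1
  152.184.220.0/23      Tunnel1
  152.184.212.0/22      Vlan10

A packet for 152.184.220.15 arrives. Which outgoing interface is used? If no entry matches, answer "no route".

Routes whose prefix contains 152.184.220.15:
  152.184.0.0/13 (152.184.0.0 - 152.191.255.255) -> wlan1
  152.184.220.0/23 (152.184.220.0 - 152.184.221.255) -> Tunnel1
More-specific entries that do NOT match:
  152.184.252.0/24 (152.184.252.0 - 152.184.252.255) does not contain 152.184.220.15
  152.184.204.0/24 (152.184.204.0 - 152.184.204.255) does not contain 152.184.220.15
Longest matching prefix is /23 -> interface Tunnel1.

Tunnel1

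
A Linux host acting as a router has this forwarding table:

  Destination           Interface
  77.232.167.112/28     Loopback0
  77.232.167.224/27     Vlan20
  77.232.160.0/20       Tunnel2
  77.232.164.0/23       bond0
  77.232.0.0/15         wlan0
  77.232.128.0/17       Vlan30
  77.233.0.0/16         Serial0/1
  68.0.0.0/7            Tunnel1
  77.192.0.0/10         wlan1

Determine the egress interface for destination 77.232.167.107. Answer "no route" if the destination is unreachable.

Tunnel2

Routes whose prefix contains 77.232.167.107:
  77.192.0.0/10 (77.192.0.0 - 77.255.255.255) -> wlan1
  77.232.0.0/15 (77.232.0.0 - 77.233.255.255) -> wlan0
  77.232.128.0/17 (77.232.128.0 - 77.232.255.255) -> Vlan30
  77.232.160.0/20 (77.232.160.0 - 77.232.175.255) -> Tunnel2
More-specific entries that do NOT match:
  77.232.167.112/28 (77.232.167.112 - 77.232.167.127) does not contain 77.232.167.107
  77.232.167.224/27 (77.232.167.224 - 77.232.167.255) does not contain 77.232.167.107
  77.232.164.0/23 (77.232.164.0 - 77.232.165.255) does not contain 77.232.167.107
Longest matching prefix is /20 -> interface Tunnel2.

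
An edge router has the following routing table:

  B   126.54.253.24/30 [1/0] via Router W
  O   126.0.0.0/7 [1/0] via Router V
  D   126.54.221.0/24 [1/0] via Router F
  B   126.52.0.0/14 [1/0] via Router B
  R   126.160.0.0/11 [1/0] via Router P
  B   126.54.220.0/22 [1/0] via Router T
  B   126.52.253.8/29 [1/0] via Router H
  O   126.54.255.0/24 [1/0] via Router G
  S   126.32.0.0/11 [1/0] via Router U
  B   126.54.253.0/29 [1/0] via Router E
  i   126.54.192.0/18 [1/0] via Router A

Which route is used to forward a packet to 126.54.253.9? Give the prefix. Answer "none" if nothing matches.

126.54.192.0/18

Entries matching 126.54.253.9:
  126.0.0.0/7 (126.0.0.0 - 127.255.255.255)
  126.32.0.0/11 (126.32.0.0 - 126.63.255.255)
  126.52.0.0/14 (126.52.0.0 - 126.55.255.255)
  126.54.192.0/18 (126.54.192.0 - 126.54.255.255)
Most specific is 126.54.192.0/18.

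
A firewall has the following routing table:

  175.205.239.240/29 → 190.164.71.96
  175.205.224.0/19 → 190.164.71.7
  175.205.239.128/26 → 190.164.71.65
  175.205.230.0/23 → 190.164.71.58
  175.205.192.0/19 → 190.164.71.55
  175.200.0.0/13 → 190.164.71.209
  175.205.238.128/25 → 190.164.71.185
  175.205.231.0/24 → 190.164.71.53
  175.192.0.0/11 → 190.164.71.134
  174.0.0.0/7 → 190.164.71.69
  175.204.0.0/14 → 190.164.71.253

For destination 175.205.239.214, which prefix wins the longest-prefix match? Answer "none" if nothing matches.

Entries matching 175.205.239.214:
  174.0.0.0/7 (174.0.0.0 - 175.255.255.255)
  175.192.0.0/11 (175.192.0.0 - 175.223.255.255)
  175.200.0.0/13 (175.200.0.0 - 175.207.255.255)
  175.204.0.0/14 (175.204.0.0 - 175.207.255.255)
  175.205.224.0/19 (175.205.224.0 - 175.205.255.255)
Most specific is 175.205.224.0/19.

175.205.224.0/19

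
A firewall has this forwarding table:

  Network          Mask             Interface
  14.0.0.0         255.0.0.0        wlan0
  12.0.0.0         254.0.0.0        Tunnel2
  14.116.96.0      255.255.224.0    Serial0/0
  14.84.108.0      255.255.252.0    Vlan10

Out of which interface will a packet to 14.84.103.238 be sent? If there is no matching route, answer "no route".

Routes whose prefix contains 14.84.103.238:
  14.0.0.0/8 (14.0.0.0 - 14.255.255.255) -> wlan0
More-specific entries that do NOT match:
  14.84.108.0/22 (14.84.108.0 - 14.84.111.255) does not contain 14.84.103.238
  14.116.96.0/19 (14.116.96.0 - 14.116.127.255) does not contain 14.84.103.238
Longest matching prefix is /8 -> interface wlan0.

wlan0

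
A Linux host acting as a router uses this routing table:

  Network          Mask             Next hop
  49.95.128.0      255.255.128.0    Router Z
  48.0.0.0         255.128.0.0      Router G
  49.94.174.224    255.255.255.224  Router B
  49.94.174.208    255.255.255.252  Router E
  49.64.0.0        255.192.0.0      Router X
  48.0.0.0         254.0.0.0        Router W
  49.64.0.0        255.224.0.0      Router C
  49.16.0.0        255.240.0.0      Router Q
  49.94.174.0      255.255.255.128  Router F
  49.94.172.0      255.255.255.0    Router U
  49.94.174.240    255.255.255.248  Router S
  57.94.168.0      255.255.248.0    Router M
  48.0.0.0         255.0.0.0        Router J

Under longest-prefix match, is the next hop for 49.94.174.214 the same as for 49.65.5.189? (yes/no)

yes

49.94.174.214: longest match 49.64.0.0/11 -> Router C
49.65.5.189: longest match 49.64.0.0/11 -> Router C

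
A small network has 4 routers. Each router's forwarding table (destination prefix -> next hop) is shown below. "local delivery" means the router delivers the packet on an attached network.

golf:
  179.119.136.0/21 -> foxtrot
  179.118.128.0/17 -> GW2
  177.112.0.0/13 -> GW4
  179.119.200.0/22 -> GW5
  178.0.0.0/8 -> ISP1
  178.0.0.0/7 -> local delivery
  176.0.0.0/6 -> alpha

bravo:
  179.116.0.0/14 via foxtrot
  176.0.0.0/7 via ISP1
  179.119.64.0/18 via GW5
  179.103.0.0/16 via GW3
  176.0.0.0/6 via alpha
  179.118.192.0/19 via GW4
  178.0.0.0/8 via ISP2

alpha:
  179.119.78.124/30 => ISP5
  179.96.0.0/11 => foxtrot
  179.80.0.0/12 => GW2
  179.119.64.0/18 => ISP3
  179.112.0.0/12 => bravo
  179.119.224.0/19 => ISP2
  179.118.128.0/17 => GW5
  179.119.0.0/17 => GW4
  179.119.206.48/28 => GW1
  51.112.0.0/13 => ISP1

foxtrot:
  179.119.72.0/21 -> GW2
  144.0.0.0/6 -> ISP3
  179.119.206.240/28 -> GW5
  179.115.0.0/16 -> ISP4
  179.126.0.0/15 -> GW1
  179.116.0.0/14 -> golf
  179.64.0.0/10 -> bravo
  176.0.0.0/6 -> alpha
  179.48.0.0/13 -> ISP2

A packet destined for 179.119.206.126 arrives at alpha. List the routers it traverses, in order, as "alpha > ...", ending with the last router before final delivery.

At alpha: longest match for 179.119.206.126 is 179.112.0.0/12 -> bravo
At bravo: longest match for 179.119.206.126 is 179.116.0.0/14 -> foxtrot
At foxtrot: longest match for 179.119.206.126 is 179.116.0.0/14 -> golf
At golf: longest match for 179.119.206.126 is 178.0.0.0/7 -> local delivery

alpha > bravo > foxtrot > golf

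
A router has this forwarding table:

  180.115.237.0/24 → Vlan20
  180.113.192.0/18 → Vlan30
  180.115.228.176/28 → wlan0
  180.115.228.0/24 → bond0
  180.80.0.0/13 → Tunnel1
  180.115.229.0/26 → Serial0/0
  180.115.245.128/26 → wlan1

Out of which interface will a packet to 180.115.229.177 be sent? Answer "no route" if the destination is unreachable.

no route

No entry's prefix contains 180.115.229.177; there is no default route.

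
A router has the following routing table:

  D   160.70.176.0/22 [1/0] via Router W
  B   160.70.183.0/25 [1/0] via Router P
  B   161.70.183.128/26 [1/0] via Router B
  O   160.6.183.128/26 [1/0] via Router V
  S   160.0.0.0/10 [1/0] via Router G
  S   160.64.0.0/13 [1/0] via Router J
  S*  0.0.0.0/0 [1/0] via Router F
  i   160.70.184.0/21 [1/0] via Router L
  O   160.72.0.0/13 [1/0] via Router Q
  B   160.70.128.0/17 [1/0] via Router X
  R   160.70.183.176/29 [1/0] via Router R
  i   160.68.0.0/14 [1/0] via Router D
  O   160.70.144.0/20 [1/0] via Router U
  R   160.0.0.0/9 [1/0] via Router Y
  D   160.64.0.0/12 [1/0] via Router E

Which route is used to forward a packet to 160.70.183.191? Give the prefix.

Entries matching 160.70.183.191:
  0.0.0.0/0 (default, matches everything)
  160.0.0.0/9 (160.0.0.0 - 160.127.255.255)
  160.64.0.0/12 (160.64.0.0 - 160.79.255.255)
  160.64.0.0/13 (160.64.0.0 - 160.71.255.255)
  160.68.0.0/14 (160.68.0.0 - 160.71.255.255)
  160.70.128.0/17 (160.70.128.0 - 160.70.255.255)
Most specific is 160.70.128.0/17.

160.70.128.0/17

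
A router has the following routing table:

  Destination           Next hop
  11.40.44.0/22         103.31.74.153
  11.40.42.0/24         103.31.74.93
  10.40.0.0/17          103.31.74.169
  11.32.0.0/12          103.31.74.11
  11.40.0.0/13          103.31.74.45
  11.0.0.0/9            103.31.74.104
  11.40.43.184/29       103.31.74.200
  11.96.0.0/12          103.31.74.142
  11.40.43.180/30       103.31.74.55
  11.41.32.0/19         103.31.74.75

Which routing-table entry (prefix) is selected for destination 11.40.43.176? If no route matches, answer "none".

Entries matching 11.40.43.176:
  11.0.0.0/9 (11.0.0.0 - 11.127.255.255)
  11.32.0.0/12 (11.32.0.0 - 11.47.255.255)
  11.40.0.0/13 (11.40.0.0 - 11.47.255.255)
Most specific is 11.40.0.0/13.

11.40.0.0/13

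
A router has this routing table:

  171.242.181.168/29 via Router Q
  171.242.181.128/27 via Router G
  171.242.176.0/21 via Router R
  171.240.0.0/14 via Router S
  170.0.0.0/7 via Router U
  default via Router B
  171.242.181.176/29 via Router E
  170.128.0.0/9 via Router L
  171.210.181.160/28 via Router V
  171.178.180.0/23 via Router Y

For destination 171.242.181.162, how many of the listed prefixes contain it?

Prefixes containing 171.242.181.162:
  0.0.0.0/0 (default, matches everything)
  170.0.0.0/7 (170.0.0.0 - 171.255.255.255)
  171.240.0.0/14 (171.240.0.0 - 171.243.255.255)
  171.242.176.0/21 (171.242.176.0 - 171.242.183.255)
Total matching entries: 4.

4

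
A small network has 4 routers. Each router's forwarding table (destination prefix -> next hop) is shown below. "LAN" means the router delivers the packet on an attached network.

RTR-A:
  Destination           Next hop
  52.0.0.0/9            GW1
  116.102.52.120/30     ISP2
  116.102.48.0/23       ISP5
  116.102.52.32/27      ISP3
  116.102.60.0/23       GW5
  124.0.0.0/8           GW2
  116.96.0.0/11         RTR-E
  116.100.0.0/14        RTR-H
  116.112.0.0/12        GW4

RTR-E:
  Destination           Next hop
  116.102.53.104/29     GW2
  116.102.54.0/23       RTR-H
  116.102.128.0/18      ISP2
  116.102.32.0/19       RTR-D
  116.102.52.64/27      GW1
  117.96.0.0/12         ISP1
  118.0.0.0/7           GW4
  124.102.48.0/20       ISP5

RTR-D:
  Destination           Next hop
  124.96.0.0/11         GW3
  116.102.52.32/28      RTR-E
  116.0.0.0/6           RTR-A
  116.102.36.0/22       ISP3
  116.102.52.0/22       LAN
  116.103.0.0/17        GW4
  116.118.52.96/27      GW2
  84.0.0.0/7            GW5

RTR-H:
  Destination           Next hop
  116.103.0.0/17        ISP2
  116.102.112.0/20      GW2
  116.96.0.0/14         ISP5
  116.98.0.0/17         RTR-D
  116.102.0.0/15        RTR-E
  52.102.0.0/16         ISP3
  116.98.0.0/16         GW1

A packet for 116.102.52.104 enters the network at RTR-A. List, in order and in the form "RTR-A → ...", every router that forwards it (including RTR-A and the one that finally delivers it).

At RTR-A: longest match for 116.102.52.104 is 116.100.0.0/14 -> RTR-H
At RTR-H: longest match for 116.102.52.104 is 116.102.0.0/15 -> RTR-E
At RTR-E: longest match for 116.102.52.104 is 116.102.32.0/19 -> RTR-D
At RTR-D: longest match for 116.102.52.104 is 116.102.52.0/22 -> LAN

RTR-A → RTR-H → RTR-E → RTR-D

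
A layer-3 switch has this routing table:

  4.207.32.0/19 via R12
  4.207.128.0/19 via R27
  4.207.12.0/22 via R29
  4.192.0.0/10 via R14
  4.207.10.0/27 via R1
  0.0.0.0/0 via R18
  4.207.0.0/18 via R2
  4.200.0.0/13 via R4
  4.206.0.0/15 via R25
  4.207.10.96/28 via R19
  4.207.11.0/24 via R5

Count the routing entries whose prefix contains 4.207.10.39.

5

Prefixes containing 4.207.10.39:
  0.0.0.0/0 (default, matches everything)
  4.192.0.0/10 (4.192.0.0 - 4.255.255.255)
  4.200.0.0/13 (4.200.0.0 - 4.207.255.255)
  4.206.0.0/15 (4.206.0.0 - 4.207.255.255)
  4.207.0.0/18 (4.207.0.0 - 4.207.63.255)
Total matching entries: 5.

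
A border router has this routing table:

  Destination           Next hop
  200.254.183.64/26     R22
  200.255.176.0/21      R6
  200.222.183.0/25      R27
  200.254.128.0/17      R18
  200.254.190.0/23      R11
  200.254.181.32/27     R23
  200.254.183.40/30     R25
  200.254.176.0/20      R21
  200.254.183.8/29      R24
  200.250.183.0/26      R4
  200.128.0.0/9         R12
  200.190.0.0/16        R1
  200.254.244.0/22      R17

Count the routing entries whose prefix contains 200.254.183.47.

3

Prefixes containing 200.254.183.47:
  200.128.0.0/9 (200.128.0.0 - 200.255.255.255)
  200.254.128.0/17 (200.254.128.0 - 200.254.255.255)
  200.254.176.0/20 (200.254.176.0 - 200.254.191.255)
Total matching entries: 3.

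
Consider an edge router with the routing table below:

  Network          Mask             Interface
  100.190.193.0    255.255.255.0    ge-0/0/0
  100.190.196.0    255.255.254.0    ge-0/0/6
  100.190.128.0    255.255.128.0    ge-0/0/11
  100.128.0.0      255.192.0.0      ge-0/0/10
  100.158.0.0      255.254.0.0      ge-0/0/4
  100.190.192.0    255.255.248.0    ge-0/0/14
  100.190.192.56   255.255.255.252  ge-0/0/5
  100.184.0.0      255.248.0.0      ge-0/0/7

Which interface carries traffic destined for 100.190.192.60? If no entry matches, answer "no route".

ge-0/0/14

Routes whose prefix contains 100.190.192.60:
  100.128.0.0/10 (100.128.0.0 - 100.191.255.255) -> ge-0/0/10
  100.184.0.0/13 (100.184.0.0 - 100.191.255.255) -> ge-0/0/7
  100.190.128.0/17 (100.190.128.0 - 100.190.255.255) -> ge-0/0/11
  100.190.192.0/21 (100.190.192.0 - 100.190.199.255) -> ge-0/0/14
More-specific entries that do NOT match:
  100.190.192.56/30 (100.190.192.56 - 100.190.192.59) does not contain 100.190.192.60
  100.190.193.0/24 (100.190.193.0 - 100.190.193.255) does not contain 100.190.192.60
  100.190.196.0/23 (100.190.196.0 - 100.190.197.255) does not contain 100.190.192.60
Longest matching prefix is /21 -> interface ge-0/0/14.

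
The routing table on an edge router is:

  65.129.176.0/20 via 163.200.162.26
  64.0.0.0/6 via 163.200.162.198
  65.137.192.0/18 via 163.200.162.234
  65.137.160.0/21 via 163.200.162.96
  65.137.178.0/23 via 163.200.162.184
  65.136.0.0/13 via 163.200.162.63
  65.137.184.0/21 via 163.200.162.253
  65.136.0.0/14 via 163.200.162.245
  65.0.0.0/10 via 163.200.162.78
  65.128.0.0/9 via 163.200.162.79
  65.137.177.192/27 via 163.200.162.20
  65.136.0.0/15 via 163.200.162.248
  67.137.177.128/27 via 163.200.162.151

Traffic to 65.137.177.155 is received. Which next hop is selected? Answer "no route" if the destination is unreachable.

163.200.162.248

Routes whose prefix contains 65.137.177.155:
  64.0.0.0/6 (64.0.0.0 - 67.255.255.255) -> 163.200.162.198
  65.128.0.0/9 (65.128.0.0 - 65.255.255.255) -> 163.200.162.79
  65.136.0.0/13 (65.136.0.0 - 65.143.255.255) -> 163.200.162.63
  65.136.0.0/14 (65.136.0.0 - 65.139.255.255) -> 163.200.162.245
  65.136.0.0/15 (65.136.0.0 - 65.137.255.255) -> 163.200.162.248
More-specific entries that do NOT match:
  65.137.177.192/27 (65.137.177.192 - 65.137.177.223) does not contain 65.137.177.155
  67.137.177.128/27 (67.137.177.128 - 67.137.177.159) does not contain 65.137.177.155
  65.137.178.0/23 (65.137.178.0 - 65.137.179.255) does not contain 65.137.177.155
  65.137.160.0/21 (65.137.160.0 - 65.137.167.255) does not contain 65.137.177.155
  65.137.184.0/21 (65.137.184.0 - 65.137.191.255) does not contain 65.137.177.155
  65.129.176.0/20 (65.129.176.0 - 65.129.191.255) does not contain 65.137.177.155
  65.137.192.0/18 (65.137.192.0 - 65.137.255.255) does not contain 65.137.177.155
Longest matching prefix is /15 -> next hop 163.200.162.248.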